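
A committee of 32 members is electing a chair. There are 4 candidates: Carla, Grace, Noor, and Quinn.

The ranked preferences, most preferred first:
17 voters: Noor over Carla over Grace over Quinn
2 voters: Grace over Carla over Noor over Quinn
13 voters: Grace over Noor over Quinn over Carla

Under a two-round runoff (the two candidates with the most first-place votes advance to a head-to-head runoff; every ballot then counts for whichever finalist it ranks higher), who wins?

Noor

Round 1 first-place votes: Carla 0, Grace 15, Noor 17, Quinn 0. Noor and Grace advance.
Runoff: Noor is ranked above Grace on 17 ballots, Grace above Noor on 15.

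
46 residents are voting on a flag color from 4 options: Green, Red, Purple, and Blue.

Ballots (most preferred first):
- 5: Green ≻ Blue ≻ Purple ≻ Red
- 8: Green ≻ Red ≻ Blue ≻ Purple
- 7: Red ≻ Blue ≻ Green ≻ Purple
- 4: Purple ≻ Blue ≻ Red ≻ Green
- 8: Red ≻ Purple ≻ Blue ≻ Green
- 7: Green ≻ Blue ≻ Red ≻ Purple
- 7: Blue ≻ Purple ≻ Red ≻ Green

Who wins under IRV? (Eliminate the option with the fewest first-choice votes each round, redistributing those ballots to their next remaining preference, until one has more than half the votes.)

Round 1: Green 20, Red 15, Purple 4, Blue 7. Purple eliminated.
Round 2: Green 20, Red 15, Blue 11. Blue eliminated.
Round 3: Green 20, Red 26. Red has a majority (≥24).

Red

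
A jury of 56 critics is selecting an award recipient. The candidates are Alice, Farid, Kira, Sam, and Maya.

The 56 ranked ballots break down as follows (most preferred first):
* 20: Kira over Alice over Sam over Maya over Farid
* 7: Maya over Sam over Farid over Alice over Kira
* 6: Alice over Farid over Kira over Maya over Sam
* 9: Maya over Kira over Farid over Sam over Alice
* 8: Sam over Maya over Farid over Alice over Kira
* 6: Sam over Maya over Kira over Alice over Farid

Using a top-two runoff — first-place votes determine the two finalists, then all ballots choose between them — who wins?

Maya

Round 1 first-place votes: Alice 6, Farid 0, Kira 20, Sam 14, Maya 16. Kira and Maya advance.
Runoff: Kira is ranked above Maya on 26 ballots, Maya above Kira on 30.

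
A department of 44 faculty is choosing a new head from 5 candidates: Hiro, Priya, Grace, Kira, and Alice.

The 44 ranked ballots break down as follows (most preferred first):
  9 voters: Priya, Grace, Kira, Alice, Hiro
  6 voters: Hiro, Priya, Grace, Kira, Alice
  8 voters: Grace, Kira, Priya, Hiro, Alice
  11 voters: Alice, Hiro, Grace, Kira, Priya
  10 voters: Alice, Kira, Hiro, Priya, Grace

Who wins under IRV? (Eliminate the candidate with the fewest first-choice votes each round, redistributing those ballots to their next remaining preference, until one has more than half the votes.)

Round 1: Hiro 6, Priya 9, Grace 8, Kira 0, Alice 21. Kira eliminated.
Round 2: Hiro 6, Priya 9, Grace 8, Alice 21. Hiro eliminated.
Round 3: Priya 15, Grace 8, Alice 21. Grace eliminated.
Round 4: Priya 23, Alice 21. Priya has a majority (≥23).

Priya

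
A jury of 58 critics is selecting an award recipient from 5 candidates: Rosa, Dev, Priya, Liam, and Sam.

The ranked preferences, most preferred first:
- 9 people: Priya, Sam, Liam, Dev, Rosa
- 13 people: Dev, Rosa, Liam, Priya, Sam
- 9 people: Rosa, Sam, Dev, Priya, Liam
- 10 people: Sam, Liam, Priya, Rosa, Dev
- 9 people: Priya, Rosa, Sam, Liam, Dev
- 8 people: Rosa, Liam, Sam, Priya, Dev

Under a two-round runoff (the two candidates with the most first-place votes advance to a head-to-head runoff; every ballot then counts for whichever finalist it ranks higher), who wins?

Round 1 first-place votes: Rosa 17, Dev 13, Priya 18, Liam 0, Sam 10. Priya and Rosa advance.
Runoff: Priya is ranked above Rosa on 28 ballots, Rosa above Priya on 30.

Rosa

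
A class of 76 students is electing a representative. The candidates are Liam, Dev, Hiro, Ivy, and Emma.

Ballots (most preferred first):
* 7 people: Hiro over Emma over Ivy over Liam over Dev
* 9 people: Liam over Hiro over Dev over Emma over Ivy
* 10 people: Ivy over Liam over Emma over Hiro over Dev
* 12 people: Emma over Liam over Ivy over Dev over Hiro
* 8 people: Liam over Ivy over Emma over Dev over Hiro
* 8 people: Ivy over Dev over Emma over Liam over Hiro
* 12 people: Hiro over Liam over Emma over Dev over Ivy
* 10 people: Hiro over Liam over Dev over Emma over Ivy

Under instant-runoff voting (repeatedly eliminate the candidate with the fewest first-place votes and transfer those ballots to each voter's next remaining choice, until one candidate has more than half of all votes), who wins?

Liam

Round 1: Liam 17, Dev 0, Hiro 29, Ivy 18, Emma 12. Dev eliminated.
Round 2: Liam 17, Hiro 29, Ivy 18, Emma 12. Emma eliminated.
Round 3: Liam 29, Hiro 29, Ivy 18. Ivy eliminated.
Round 4: Liam 47, Hiro 29. Liam has a majority (≥39).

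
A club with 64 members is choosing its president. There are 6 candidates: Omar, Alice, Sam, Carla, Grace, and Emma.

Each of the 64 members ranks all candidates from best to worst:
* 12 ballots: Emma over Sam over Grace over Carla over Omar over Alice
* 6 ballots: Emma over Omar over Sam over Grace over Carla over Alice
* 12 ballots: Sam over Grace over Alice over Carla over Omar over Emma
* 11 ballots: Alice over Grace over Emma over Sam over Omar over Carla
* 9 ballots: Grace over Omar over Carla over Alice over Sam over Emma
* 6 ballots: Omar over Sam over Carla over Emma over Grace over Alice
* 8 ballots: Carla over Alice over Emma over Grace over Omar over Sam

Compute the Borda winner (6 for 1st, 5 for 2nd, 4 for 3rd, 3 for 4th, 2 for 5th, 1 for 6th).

Grace

Omar: 12×2 + 6×5 + 12×2 + 11×2 + 9×5 + 6×6 + 8×2 = 197
Alice: 12×1 + 6×1 + 12×4 + 11×6 + 9×3 + 6×1 + 8×5 = 205
Sam: 12×5 + 6×4 + 12×6 + 11×3 + 9×2 + 6×5 + 8×1 = 245
Carla: 12×3 + 6×2 + 12×3 + 11×1 + 9×4 + 6×4 + 8×6 = 203
Grace: 12×4 + 6×3 + 12×5 + 11×5 + 9×6 + 6×2 + 8×3 = 271
Emma: 12×6 + 6×6 + 12×1 + 11×4 + 9×1 + 6×3 + 8×4 = 223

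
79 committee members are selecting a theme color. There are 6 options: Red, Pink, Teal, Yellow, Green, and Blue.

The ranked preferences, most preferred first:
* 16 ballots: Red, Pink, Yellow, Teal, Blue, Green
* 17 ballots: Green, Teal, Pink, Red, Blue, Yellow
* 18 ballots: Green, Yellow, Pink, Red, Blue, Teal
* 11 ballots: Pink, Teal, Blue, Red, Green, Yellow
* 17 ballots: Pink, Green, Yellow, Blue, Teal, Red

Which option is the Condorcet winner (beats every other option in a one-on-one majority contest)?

Pink vs Red: 63–16
Pink vs Teal: 62–17
Pink vs Yellow: 61–18
Pink vs Green: 44–35
Pink vs Blue: 79–0
Pink beats every other option.

Pink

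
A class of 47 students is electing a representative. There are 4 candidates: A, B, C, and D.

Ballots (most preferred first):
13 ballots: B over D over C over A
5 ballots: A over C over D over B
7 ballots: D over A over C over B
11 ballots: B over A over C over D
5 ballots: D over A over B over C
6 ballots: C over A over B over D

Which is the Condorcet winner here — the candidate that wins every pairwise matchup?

B

B vs A: 24–23
B vs C: 29–18
B vs D: 30–17
B beats every other candidate.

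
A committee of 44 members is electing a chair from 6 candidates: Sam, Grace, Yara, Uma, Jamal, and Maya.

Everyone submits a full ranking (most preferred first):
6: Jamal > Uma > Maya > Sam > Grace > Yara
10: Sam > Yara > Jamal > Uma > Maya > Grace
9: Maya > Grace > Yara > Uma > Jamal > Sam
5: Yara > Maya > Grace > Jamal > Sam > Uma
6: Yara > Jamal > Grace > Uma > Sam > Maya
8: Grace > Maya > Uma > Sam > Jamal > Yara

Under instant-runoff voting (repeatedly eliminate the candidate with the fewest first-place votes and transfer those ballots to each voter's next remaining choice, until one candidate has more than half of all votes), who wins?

Round 1: Sam 10, Grace 8, Yara 11, Uma 0, Jamal 6, Maya 9. Uma eliminated.
Round 2: Sam 10, Grace 8, Yara 11, Jamal 6, Maya 9. Jamal eliminated.
Round 3: Sam 10, Grace 8, Yara 11, Maya 15. Grace eliminated.
Round 4: Sam 10, Yara 11, Maya 23. Maya has a majority (≥23).

Maya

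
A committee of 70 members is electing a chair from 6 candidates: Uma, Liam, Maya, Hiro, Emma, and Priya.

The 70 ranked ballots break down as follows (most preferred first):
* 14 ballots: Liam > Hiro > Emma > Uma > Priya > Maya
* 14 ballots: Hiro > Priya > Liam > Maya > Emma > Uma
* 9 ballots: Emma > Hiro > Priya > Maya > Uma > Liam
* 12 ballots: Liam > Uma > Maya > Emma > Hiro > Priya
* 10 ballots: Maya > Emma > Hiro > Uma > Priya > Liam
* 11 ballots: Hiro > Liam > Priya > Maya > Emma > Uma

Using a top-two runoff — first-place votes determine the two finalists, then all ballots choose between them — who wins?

Round 1 first-place votes: Uma 0, Liam 26, Maya 10, Hiro 25, Emma 9, Priya 0. Liam and Hiro advance.
Runoff: Liam is ranked above Hiro on 26 ballots, Hiro above Liam on 44.

Hiro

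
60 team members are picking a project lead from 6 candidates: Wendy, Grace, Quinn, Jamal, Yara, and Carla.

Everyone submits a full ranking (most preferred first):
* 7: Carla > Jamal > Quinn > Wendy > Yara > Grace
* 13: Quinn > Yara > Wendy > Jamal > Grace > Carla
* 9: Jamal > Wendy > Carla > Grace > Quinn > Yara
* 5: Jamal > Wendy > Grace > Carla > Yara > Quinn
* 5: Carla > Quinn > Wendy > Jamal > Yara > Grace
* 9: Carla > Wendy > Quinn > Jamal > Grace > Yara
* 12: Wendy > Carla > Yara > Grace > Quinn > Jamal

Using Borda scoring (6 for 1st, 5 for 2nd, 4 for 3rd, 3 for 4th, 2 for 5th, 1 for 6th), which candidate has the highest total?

Wendy: 7×3 + 13×4 + 9×5 + 5×5 + 5×4 + 9×5 + 12×6 = 280
Grace: 7×1 + 13×2 + 9×3 + 5×4 + 5×1 + 9×2 + 12×3 = 139
Quinn: 7×4 + 13×6 + 9×2 + 5×1 + 5×5 + 9×4 + 12×2 = 214
Jamal: 7×5 + 13×3 + 9×6 + 5×6 + 5×3 + 9×3 + 12×1 = 212
Yara: 7×2 + 13×5 + 9×1 + 5×2 + 5×2 + 9×1 + 12×4 = 165
Carla: 7×6 + 13×1 + 9×4 + 5×3 + 5×6 + 9×6 + 12×5 = 250

Wendy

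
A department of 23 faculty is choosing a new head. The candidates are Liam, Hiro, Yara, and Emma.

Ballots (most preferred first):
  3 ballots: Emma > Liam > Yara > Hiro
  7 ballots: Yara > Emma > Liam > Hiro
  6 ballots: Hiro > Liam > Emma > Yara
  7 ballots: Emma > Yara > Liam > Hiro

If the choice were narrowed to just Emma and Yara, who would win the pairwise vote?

Emma

Emma is ranked above Yara on 16 ballots; Yara above Emma on 7.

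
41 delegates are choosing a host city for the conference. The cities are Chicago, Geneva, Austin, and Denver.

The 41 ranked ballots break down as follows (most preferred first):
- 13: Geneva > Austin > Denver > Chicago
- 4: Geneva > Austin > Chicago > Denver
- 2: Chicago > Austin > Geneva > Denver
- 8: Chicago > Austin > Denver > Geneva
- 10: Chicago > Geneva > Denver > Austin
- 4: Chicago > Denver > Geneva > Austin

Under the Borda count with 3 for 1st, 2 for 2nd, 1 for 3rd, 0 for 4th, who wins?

Geneva

Chicago: 13×0 + 4×1 + 2×3 + 8×3 + 10×3 + 4×3 = 76
Geneva: 13×3 + 4×3 + 2×1 + 8×0 + 10×2 + 4×1 = 77
Austin: 13×2 + 4×2 + 2×2 + 8×2 + 10×0 + 4×0 = 54
Denver: 13×1 + 4×0 + 2×0 + 8×1 + 10×1 + 4×2 = 39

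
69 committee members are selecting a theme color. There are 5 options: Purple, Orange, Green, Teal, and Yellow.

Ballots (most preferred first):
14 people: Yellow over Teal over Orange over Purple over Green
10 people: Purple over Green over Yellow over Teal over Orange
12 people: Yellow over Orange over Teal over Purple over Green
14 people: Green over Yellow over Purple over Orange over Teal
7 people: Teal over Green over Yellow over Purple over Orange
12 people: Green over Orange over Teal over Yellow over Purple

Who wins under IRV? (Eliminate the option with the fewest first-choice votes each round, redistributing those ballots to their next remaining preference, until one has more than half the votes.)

Round 1: Purple 10, Orange 0, Green 26, Teal 7, Yellow 26. Orange eliminated.
Round 2: Purple 10, Green 26, Teal 7, Yellow 26. Teal eliminated.
Round 3: Purple 10, Green 33, Yellow 26. Purple eliminated.
Round 4: Green 43, Yellow 26. Green has a majority (≥35).

Green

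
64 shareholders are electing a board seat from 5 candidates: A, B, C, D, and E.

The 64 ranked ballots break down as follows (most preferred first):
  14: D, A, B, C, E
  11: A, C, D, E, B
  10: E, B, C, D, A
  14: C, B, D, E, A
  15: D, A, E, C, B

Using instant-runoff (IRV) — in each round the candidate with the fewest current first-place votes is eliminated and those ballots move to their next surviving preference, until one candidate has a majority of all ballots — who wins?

C

Round 1: A 11, B 0, C 14, D 29, E 10. B eliminated.
Round 2: A 11, C 14, D 29, E 10. E eliminated.
Round 3: A 11, C 24, D 29. A eliminated.
Round 4: C 35, D 29. C has a majority (≥33).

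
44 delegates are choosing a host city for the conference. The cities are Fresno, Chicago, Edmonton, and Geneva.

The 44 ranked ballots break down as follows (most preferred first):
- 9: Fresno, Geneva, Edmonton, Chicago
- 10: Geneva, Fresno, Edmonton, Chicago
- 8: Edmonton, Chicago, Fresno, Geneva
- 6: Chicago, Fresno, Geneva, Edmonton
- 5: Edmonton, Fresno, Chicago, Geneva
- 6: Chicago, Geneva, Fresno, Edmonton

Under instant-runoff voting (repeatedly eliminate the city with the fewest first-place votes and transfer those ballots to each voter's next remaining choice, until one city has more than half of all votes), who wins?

Round 1: Fresno 9, Chicago 12, Edmonton 13, Geneva 10. Fresno eliminated.
Round 2: Chicago 12, Edmonton 13, Geneva 19. Chicago eliminated.
Round 3: Edmonton 13, Geneva 31. Geneva has a majority (≥23).

Geneva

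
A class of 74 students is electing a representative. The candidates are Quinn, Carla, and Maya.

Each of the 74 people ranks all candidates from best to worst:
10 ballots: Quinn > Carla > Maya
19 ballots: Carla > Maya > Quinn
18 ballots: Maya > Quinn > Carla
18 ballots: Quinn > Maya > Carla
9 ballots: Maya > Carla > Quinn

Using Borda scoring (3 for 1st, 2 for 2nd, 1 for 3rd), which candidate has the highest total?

Quinn: 10×3 + 19×1 + 18×2 + 18×3 + 9×1 = 148
Carla: 10×2 + 19×3 + 18×1 + 18×1 + 9×2 = 131
Maya: 10×1 + 19×2 + 18×3 + 18×2 + 9×3 = 165

Maya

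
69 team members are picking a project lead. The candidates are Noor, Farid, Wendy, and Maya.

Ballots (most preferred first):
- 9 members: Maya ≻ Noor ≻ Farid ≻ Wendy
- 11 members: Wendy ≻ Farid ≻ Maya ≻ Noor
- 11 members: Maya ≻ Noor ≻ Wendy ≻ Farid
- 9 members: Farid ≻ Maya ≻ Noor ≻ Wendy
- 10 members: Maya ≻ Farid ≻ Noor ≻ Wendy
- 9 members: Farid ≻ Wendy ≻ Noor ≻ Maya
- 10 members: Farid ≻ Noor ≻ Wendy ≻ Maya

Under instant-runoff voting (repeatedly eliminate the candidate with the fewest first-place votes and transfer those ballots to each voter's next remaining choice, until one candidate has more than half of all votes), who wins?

Round 1: Noor 0, Farid 28, Wendy 11, Maya 30. Noor eliminated.
Round 2: Farid 28, Wendy 11, Maya 30. Wendy eliminated.
Round 3: Farid 39, Maya 30. Farid has a majority (≥35).

Farid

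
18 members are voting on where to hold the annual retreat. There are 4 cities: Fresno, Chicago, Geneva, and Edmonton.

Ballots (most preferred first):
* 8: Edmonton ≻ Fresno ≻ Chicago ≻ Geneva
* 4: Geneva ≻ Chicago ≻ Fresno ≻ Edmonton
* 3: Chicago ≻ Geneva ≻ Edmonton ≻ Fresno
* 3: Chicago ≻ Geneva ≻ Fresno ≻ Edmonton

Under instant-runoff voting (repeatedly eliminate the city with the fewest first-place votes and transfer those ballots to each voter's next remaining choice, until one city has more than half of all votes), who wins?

Chicago

Round 1: Fresno 0, Chicago 6, Geneva 4, Edmonton 8. Fresno eliminated.
Round 2: Chicago 6, Geneva 4, Edmonton 8. Geneva eliminated.
Round 3: Chicago 10, Edmonton 8. Chicago has a majority (≥10).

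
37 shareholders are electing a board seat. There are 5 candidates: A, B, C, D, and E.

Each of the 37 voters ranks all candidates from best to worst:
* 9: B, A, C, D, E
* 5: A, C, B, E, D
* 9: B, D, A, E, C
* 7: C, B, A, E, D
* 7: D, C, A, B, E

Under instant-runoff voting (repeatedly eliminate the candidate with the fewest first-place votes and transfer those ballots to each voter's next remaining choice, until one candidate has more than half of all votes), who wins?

C

Round 1: A 5, B 18, C 7, D 7, E 0. E eliminated.
Round 2: A 5, B 18, C 7, D 7. A eliminated.
Round 3: B 18, C 12, D 7. D eliminated.
Round 4: B 18, C 19. C has a majority (≥19).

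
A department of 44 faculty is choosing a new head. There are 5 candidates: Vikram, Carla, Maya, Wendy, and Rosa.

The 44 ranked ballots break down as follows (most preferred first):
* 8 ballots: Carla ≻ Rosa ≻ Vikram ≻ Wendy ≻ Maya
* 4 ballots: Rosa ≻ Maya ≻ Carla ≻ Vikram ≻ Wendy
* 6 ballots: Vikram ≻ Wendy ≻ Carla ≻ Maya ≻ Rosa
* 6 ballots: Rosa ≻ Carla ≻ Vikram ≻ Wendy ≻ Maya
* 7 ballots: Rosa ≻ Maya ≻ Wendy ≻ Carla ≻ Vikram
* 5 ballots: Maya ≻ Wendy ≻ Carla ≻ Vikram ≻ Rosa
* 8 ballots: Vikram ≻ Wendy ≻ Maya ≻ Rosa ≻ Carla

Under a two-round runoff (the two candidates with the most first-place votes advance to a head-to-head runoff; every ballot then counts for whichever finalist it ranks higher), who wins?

Rosa

Round 1 first-place votes: Vikram 14, Carla 8, Maya 5, Wendy 0, Rosa 17. Rosa and Vikram advance.
Runoff: Rosa is ranked above Vikram on 25 ballots, Vikram above Rosa on 19.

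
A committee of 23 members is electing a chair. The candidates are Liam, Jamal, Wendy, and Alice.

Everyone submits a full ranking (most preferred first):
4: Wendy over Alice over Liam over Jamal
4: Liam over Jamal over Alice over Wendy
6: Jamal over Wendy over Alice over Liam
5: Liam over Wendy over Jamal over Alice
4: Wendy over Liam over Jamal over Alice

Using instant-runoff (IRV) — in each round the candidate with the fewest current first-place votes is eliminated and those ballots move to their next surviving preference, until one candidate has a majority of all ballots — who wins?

Round 1: Liam 9, Jamal 6, Wendy 8, Alice 0. Alice eliminated.
Round 2: Liam 9, Jamal 6, Wendy 8. Jamal eliminated.
Round 3: Liam 9, Wendy 14. Wendy has a majority (≥12).

Wendy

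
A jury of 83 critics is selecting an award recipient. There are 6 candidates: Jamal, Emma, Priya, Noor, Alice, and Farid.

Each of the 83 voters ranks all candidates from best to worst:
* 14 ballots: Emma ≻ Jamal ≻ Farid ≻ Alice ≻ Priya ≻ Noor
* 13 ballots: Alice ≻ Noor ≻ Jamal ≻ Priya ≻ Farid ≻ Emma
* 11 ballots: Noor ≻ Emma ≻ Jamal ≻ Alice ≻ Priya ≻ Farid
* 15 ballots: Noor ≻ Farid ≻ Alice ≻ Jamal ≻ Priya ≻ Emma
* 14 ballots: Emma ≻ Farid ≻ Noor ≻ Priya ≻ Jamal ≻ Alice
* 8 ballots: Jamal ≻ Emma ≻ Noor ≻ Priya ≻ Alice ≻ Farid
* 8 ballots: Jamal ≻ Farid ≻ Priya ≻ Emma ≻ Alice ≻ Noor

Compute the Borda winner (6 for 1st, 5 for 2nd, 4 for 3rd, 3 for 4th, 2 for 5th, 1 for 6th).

Jamal

Jamal: 14×5 + 13×4 + 11×4 + 15×3 + 14×2 + 8×6 + 8×6 = 335
Emma: 14×6 + 13×1 + 11×5 + 15×1 + 14×6 + 8×5 + 8×3 = 315
Priya: 14×2 + 13×3 + 11×2 + 15×2 + 14×3 + 8×3 + 8×4 = 217
Noor: 14×1 + 13×5 + 11×6 + 15×6 + 14×4 + 8×4 + 8×1 = 331
Alice: 14×3 + 13×6 + 11×3 + 15×4 + 14×1 + 8×2 + 8×2 = 259
Farid: 14×4 + 13×2 + 11×1 + 15×5 + 14×5 + 8×1 + 8×5 = 286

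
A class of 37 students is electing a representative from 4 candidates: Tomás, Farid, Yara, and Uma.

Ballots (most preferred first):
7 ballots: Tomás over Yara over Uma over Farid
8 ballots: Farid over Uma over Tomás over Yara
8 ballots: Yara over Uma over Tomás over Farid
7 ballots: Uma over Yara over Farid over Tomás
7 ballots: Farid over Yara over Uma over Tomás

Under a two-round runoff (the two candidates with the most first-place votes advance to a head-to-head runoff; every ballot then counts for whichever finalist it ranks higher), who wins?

Yara

Round 1 first-place votes: Tomás 7, Farid 15, Yara 8, Uma 7. Farid and Yara advance.
Runoff: Farid is ranked above Yara on 15 ballots, Yara above Farid on 22.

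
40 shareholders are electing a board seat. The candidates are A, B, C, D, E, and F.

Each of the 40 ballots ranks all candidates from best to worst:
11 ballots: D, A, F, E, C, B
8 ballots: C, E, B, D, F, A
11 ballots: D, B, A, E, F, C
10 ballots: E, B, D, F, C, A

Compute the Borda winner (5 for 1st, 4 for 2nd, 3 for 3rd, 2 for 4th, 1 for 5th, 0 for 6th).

D

A: 11×4 + 8×0 + 11×3 + 10×0 = 77
B: 11×0 + 8×3 + 11×4 + 10×4 = 108
C: 11×1 + 8×5 + 11×0 + 10×1 = 61
D: 11×5 + 8×2 + 11×5 + 10×3 = 156
E: 11×2 + 8×4 + 11×2 + 10×5 = 126
F: 11×3 + 8×1 + 11×1 + 10×2 = 72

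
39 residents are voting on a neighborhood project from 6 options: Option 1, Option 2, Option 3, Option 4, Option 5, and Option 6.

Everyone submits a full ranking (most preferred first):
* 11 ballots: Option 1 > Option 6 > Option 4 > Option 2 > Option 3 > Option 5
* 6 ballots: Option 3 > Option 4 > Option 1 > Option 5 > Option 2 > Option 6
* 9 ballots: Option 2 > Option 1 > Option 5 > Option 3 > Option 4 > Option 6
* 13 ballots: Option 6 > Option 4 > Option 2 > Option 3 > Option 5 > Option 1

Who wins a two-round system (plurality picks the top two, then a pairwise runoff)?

Option 1

Round 1 first-place votes: Option 1 11, Option 2 9, Option 3 6, Option 4 0, Option 5 0, Option 6 13. Option 6 and Option 1 advance.
Runoff: Option 6 is ranked above Option 1 on 13 ballots, Option 1 above Option 6 on 26.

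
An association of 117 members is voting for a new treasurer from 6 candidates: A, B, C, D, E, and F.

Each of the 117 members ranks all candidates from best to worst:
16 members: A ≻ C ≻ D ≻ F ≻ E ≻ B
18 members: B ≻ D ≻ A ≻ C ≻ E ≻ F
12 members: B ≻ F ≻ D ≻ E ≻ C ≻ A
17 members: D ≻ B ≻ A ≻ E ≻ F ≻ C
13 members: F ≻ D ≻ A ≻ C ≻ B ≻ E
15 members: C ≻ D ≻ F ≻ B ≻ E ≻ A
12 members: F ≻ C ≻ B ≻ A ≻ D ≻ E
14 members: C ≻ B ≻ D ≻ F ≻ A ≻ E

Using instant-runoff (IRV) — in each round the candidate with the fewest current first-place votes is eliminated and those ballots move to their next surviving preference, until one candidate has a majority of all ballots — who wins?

C

Round 1: A 16, B 30, C 29, D 17, E 0, F 25. E eliminated.
Round 2: A 16, B 30, C 29, D 17, F 25. A eliminated.
Round 3: B 30, C 45, D 17, F 25. D eliminated.
Round 4: B 47, C 45, F 25. F eliminated.
Round 5: B 47, C 70. C has a majority (≥59).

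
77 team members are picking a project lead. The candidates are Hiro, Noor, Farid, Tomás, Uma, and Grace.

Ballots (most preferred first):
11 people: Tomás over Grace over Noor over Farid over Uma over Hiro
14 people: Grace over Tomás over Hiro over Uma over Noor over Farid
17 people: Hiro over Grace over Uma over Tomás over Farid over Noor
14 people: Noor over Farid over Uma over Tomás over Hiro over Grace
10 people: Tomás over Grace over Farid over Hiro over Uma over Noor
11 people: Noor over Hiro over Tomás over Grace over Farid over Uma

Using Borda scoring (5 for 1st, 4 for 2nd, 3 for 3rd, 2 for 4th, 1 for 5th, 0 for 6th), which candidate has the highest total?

Hiro: 11×0 + 14×3 + 17×5 + 14×1 + 10×2 + 11×4 = 205
Noor: 11×3 + 14×1 + 17×0 + 14×5 + 10×0 + 11×5 = 172
Farid: 11×2 + 14×0 + 17×1 + 14×4 + 10×3 + 11×1 = 136
Tomás: 11×5 + 14×4 + 17×2 + 14×2 + 10×5 + 11×3 = 256
Uma: 11×1 + 14×2 + 17×3 + 14×3 + 10×1 + 11×0 = 142
Grace: 11×4 + 14×5 + 17×4 + 14×0 + 10×4 + 11×2 = 244

Tomás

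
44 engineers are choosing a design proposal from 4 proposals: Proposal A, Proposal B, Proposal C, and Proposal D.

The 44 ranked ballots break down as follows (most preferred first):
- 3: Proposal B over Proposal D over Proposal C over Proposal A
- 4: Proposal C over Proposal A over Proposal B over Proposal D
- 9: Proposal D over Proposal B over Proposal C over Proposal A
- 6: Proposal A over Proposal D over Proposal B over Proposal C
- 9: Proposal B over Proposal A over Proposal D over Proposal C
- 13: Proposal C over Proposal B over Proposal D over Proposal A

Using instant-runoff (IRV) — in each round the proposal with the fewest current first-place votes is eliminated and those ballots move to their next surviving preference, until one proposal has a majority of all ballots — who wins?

Proposal D

Round 1: Proposal A 6, Proposal B 12, Proposal C 17, Proposal D 9. Proposal A eliminated.
Round 2: Proposal B 12, Proposal C 17, Proposal D 15. Proposal B eliminated.
Round 3: Proposal C 17, Proposal D 27. Proposal D has a majority (≥23).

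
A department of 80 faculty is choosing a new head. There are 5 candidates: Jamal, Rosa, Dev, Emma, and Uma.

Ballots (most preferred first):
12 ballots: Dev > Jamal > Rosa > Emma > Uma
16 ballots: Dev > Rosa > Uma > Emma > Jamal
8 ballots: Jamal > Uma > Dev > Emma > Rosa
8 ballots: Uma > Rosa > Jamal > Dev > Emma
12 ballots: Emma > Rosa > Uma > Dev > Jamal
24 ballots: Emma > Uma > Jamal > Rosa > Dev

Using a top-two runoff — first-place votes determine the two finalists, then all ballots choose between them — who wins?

Round 1 first-place votes: Jamal 8, Rosa 0, Dev 28, Emma 36, Uma 8. Emma and Dev advance.
Runoff: Emma is ranked above Dev on 36 ballots, Dev above Emma on 44.

Dev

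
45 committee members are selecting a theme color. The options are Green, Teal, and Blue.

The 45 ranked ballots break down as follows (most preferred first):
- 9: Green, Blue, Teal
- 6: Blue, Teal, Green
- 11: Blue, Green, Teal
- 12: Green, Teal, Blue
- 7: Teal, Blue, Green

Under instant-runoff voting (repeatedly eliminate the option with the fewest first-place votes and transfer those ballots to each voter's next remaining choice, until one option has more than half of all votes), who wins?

Blue

Round 1: Green 21, Teal 7, Blue 17. Teal eliminated.
Round 2: Green 21, Blue 24. Blue has a majority (≥23).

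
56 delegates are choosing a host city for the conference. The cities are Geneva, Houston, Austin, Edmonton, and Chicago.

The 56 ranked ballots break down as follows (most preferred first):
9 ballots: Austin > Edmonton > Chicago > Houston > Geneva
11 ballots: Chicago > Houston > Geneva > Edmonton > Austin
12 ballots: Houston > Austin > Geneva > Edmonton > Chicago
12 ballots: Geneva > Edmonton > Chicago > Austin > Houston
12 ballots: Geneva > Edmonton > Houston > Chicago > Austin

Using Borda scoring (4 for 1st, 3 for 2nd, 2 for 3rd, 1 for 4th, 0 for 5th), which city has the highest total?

Geneva

Geneva: 9×0 + 11×2 + 12×2 + 12×4 + 12×4 = 142
Houston: 9×1 + 11×3 + 12×4 + 12×0 + 12×2 = 114
Austin: 9×4 + 11×0 + 12×3 + 12×1 + 12×0 = 84
Edmonton: 9×3 + 11×1 + 12×1 + 12×3 + 12×3 = 122
Chicago: 9×2 + 11×4 + 12×0 + 12×2 + 12×1 = 98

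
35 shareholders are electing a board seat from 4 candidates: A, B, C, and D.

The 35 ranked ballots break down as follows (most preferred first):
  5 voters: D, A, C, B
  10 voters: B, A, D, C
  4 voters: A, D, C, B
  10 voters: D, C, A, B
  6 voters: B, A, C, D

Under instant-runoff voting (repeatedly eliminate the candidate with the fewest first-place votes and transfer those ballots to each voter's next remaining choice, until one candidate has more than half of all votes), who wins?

D

Round 1: A 4, B 16, C 0, D 15. C eliminated.
Round 2: A 4, B 16, D 15. A eliminated.
Round 3: B 16, D 19. D has a majority (≥18).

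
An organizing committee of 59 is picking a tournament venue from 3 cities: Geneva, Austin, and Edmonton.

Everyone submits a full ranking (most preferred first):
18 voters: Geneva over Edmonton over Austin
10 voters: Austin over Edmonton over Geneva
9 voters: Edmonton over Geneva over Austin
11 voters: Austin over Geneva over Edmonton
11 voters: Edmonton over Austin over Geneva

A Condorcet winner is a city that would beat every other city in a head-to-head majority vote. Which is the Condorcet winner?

Edmonton

Edmonton vs Geneva: 30–29
Edmonton vs Austin: 38–21
Edmonton beats every other city.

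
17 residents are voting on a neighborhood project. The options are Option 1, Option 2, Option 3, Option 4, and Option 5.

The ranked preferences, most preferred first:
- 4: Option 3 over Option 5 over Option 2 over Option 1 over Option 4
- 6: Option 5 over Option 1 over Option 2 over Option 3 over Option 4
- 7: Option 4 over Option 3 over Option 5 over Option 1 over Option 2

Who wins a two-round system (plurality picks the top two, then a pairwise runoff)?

Option 5

Round 1 first-place votes: Option 1 0, Option 2 0, Option 3 4, Option 4 7, Option 5 6. Option 4 and Option 5 advance.
Runoff: Option 4 is ranked above Option 5 on 7 ballots, Option 5 above Option 4 on 10.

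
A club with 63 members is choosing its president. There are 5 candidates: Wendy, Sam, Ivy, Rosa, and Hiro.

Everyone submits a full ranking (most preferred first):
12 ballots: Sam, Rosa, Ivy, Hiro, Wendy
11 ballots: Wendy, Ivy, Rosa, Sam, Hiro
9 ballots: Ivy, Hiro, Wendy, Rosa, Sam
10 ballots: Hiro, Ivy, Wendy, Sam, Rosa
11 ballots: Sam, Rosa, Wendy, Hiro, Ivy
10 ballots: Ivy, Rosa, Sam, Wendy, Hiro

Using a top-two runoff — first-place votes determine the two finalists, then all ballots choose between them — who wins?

Ivy

Round 1 first-place votes: Wendy 11, Sam 23, Ivy 19, Rosa 0, Hiro 10. Sam and Ivy advance.
Runoff: Sam is ranked above Ivy on 23 ballots, Ivy above Sam on 40.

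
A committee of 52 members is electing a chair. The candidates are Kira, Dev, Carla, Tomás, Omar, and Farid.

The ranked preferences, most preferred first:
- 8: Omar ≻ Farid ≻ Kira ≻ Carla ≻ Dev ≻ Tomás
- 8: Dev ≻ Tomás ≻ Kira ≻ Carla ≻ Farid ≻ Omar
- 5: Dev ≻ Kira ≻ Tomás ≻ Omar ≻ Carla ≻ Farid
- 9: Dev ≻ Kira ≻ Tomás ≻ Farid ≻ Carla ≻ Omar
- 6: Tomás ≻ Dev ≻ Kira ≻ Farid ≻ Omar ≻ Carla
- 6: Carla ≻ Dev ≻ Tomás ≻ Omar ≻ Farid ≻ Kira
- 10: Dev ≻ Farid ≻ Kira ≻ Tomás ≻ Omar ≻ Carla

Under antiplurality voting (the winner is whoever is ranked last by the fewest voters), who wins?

Last-place votes: Kira 6, Dev 0, Carla 16, Tomás 8, Omar 17, Farid 5.

Dev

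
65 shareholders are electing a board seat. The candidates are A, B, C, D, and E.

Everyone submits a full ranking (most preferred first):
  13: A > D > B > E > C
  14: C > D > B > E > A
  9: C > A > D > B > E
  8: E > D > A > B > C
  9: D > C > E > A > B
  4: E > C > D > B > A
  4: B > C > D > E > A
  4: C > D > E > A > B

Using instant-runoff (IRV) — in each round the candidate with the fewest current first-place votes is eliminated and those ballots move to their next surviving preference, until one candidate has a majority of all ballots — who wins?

C

Round 1: A 13, B 4, C 27, D 9, E 12. B eliminated.
Round 2: A 13, C 31, D 9, E 12. D eliminated.
Round 3: A 13, C 40, E 12. C has a majority (≥33).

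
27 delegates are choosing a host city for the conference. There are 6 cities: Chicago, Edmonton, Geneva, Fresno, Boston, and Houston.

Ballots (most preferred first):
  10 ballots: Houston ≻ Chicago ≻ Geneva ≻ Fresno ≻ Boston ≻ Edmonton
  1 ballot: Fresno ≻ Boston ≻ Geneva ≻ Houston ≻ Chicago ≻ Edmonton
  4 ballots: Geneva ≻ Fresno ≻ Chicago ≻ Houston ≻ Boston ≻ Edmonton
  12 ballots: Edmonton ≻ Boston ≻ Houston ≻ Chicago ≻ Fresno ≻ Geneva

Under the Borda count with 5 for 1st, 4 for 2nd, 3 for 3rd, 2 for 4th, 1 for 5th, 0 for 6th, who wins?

Chicago: 10×4 + 1×1 + 4×3 + 12×2 = 77
Edmonton: 10×0 + 1×0 + 4×0 + 12×5 = 60
Geneva: 10×3 + 1×3 + 4×5 + 12×0 = 53
Fresno: 10×2 + 1×5 + 4×4 + 12×1 = 53
Boston: 10×1 + 1×4 + 4×1 + 12×4 = 66
Houston: 10×5 + 1×2 + 4×2 + 12×3 = 96

Houston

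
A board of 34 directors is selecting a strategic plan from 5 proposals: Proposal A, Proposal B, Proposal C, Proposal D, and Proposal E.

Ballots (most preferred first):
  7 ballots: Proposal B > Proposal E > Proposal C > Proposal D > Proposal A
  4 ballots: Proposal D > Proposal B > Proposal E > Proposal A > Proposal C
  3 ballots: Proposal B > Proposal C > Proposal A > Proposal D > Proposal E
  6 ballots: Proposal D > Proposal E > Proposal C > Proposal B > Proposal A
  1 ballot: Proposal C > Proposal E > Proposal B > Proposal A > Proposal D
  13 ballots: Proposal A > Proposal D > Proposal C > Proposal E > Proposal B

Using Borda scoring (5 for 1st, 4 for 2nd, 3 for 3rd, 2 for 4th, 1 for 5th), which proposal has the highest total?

Proposal D

Proposal A: 7×1 + 4×2 + 3×3 + 6×1 + 1×2 + 13×5 = 97
Proposal B: 7×5 + 4×4 + 3×5 + 6×2 + 1×3 + 13×1 = 94
Proposal C: 7×3 + 4×1 + 3×4 + 6×3 + 1×5 + 13×3 = 99
Proposal D: 7×2 + 4×5 + 3×2 + 6×5 + 1×1 + 13×4 = 123
Proposal E: 7×4 + 4×3 + 3×1 + 6×4 + 1×4 + 13×2 = 97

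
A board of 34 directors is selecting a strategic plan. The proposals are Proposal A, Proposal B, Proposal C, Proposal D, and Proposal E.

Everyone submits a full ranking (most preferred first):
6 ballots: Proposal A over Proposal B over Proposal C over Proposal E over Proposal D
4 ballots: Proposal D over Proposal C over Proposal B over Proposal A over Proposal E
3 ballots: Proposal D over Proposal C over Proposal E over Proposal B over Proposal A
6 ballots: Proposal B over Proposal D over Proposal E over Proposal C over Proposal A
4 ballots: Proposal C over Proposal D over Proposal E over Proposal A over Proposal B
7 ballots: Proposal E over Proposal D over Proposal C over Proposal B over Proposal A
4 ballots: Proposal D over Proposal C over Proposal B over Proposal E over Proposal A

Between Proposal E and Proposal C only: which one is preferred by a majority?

Proposal E is ranked above Proposal C on 13 ballots; Proposal C above Proposal E on 21.

Proposal C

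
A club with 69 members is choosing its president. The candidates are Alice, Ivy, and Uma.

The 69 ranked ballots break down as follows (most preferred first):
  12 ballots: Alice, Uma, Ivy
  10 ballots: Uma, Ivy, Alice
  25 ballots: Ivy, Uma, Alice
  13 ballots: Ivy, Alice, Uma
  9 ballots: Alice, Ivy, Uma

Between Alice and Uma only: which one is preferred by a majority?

Uma

Alice is ranked above Uma on 34 ballots; Uma above Alice on 35.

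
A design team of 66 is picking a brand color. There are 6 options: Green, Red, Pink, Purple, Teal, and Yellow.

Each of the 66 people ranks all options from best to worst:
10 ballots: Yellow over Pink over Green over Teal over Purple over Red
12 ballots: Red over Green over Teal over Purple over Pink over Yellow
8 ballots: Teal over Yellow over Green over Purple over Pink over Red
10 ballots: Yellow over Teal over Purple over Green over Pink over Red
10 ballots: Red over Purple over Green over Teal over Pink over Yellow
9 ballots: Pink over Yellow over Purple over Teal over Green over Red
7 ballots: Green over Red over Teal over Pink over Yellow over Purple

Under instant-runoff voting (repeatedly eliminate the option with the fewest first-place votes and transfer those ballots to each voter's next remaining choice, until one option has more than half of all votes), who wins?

Yellow

Round 1: Green 7, Red 22, Pink 9, Purple 0, Teal 8, Yellow 20. Purple eliminated.
Round 2: Green 7, Red 22, Pink 9, Teal 8, Yellow 20. Green eliminated.
Round 3: Red 29, Pink 9, Teal 8, Yellow 20. Teal eliminated.
Round 4: Red 29, Pink 9, Yellow 28. Pink eliminated.
Round 5: Red 29, Yellow 37. Yellow has a majority (≥34).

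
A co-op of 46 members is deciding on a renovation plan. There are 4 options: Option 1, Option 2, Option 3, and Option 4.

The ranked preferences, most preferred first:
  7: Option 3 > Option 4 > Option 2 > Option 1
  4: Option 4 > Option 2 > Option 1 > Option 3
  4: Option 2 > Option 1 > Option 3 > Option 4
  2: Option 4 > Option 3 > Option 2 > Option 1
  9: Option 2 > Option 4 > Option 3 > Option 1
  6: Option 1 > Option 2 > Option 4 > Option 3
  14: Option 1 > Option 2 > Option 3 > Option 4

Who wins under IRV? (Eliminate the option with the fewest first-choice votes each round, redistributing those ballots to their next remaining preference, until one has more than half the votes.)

Round 1: Option 1 20, Option 2 13, Option 3 7, Option 4 6. Option 4 eliminated.
Round 2: Option 1 20, Option 2 17, Option 3 9. Option 3 eliminated.
Round 3: Option 1 20, Option 2 26. Option 2 has a majority (≥24).

Option 2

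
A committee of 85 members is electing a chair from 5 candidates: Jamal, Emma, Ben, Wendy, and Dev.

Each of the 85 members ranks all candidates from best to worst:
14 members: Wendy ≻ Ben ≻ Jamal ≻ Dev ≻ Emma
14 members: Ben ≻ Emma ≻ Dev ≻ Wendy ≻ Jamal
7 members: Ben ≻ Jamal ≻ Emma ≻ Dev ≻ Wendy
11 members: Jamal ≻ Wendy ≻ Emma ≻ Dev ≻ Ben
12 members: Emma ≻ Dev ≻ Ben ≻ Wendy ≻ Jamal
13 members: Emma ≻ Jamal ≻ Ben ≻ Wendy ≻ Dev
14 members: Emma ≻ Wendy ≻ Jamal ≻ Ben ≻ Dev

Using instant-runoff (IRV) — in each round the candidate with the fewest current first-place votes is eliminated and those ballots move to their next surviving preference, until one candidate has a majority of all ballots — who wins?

Emma

Round 1: Jamal 11, Emma 39, Ben 21, Wendy 14, Dev 0. Dev eliminated.
Round 2: Jamal 11, Emma 39, Ben 21, Wendy 14. Jamal eliminated.
Round 3: Emma 39, Ben 21, Wendy 25. Ben eliminated.
Round 4: Emma 60, Wendy 25. Emma has a majority (≥43).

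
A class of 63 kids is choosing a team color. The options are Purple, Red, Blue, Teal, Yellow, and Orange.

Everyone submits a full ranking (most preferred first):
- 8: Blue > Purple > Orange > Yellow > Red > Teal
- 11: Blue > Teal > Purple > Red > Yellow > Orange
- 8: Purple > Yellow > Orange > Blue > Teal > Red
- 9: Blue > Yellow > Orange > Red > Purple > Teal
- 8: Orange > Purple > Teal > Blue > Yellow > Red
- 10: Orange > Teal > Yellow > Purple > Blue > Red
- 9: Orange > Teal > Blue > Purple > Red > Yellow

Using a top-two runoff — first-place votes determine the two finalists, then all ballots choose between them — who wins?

Round 1 first-place votes: Purple 8, Red 0, Blue 28, Teal 0, Yellow 0, Orange 27. Blue and Orange advance.
Runoff: Blue is ranked above Orange on 28 ballots, Orange above Blue on 35.

Orange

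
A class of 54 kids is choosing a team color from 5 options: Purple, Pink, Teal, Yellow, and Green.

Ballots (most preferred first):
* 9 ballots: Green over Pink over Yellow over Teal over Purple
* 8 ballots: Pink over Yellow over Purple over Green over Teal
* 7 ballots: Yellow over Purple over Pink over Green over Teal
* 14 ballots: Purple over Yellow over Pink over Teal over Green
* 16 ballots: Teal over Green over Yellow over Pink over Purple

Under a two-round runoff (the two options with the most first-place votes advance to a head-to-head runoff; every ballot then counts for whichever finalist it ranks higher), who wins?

Round 1 first-place votes: Purple 14, Pink 8, Teal 16, Yellow 7, Green 9. Teal and Purple advance.
Runoff: Teal is ranked above Purple on 25 ballots, Purple above Teal on 29.

Purple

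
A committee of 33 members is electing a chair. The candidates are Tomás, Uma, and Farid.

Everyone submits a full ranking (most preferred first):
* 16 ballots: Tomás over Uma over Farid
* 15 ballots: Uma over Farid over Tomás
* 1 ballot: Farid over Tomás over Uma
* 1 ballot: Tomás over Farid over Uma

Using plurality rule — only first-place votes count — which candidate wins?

Tomás

First-place votes: Tomás 17, Uma 15, Farid 1.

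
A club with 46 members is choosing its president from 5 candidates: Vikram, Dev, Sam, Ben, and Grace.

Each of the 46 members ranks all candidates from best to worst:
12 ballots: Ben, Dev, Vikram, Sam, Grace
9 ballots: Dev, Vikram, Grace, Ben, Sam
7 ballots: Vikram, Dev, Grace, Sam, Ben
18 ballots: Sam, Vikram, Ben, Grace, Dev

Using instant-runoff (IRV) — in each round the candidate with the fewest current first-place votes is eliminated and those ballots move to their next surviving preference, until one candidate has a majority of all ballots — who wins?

Round 1: Vikram 7, Dev 9, Sam 18, Ben 12, Grace 0. Grace eliminated.
Round 2: Vikram 7, Dev 9, Sam 18, Ben 12. Vikram eliminated.
Round 3: Dev 16, Sam 18, Ben 12. Ben eliminated.
Round 4: Dev 28, Sam 18. Dev has a majority (≥24).

Dev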